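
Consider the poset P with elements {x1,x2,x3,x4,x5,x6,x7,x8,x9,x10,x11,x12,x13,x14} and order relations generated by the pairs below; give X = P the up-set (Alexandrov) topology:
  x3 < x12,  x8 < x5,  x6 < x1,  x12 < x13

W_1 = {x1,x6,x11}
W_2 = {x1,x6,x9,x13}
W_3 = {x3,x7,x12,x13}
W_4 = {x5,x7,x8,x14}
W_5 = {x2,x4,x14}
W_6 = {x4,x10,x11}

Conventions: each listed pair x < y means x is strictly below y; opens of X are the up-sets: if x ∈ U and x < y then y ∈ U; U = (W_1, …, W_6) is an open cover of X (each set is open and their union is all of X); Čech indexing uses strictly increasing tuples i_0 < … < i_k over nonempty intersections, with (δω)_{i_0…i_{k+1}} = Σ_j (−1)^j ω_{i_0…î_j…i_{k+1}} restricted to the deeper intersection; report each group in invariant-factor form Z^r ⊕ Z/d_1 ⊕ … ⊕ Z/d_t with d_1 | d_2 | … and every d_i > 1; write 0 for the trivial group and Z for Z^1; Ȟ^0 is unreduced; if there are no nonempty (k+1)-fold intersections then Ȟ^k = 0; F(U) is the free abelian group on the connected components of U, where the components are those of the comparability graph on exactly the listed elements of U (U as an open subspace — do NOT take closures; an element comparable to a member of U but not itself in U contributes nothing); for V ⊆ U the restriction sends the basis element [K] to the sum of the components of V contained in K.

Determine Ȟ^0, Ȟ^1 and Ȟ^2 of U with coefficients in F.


Ȟ^0 ≅ Z^10, Ȟ^1 ≅ 0, Ȟ^2 ≅ 0

nonempty intersections:
  W12={x1,x6} W16={x11} W23={x13} W34={x7} W45={x14} W56={x4}
components per intersection:
  W1: {x1,x6} {x11}
  W2: {x1,x6} {x9} {x13}
  W3: {x3,x12,x13} {x7}
  W4: {x5,x8} {x7} {x14}
  W5: {x2} {x4} {x14}
  W6: {x4} {x10} {x11}
  W12: {x1,x6}
  W16: {x11}
  W23: {x13}
  W34: {x7}
  W45: {x14}
  W56: {x4}
C dims 16,6; δ0: rk 6, SNF 1^6
Ȟ^0: (16−6)−0=10 ⇒ Z^10
Ȟ^1: (6−0)−6=0 ⇒ 0
Ȟ^2: (0−0)−0=0 ⇒ 0


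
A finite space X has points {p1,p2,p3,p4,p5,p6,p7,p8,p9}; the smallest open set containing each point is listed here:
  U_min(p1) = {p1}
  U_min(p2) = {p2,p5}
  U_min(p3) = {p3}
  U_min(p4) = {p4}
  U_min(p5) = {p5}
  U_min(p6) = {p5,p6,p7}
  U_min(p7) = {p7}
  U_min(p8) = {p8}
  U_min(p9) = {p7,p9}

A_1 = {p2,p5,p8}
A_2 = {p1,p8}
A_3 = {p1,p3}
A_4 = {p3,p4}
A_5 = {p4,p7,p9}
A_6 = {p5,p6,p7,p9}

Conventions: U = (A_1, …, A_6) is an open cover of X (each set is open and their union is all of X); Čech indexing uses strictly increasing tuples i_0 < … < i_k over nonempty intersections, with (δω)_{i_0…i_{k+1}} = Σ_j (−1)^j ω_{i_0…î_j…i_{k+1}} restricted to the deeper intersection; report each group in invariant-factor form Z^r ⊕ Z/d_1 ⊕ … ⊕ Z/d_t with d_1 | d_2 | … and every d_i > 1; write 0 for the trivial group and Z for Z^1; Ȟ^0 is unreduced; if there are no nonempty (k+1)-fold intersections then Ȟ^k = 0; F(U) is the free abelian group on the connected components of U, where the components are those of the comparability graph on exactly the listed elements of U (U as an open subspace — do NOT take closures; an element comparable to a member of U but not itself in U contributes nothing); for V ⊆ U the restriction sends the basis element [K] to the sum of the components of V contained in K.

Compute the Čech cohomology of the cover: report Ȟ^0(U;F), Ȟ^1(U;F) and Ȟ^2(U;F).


Ȟ^0 = Z^5, Ȟ^1 = 0, Ȟ^2 = 0

nonempty intersections:
  A12={p8} A16={p5} A23={p1} A34={p3} A45={p4} A56={p7,p9}
components per intersection:
  A1: {p2,p5} {p8}
  A2: {p1} {p8}
  A3: {p1} {p3}
  A4: {p3} {p4}
  A5: {p4} {p7,p9}
  A6: {p5,p6,p7,p9}
  A12: {p8}
  A16: {p5}
  A23: {p1}
  A34: {p3}
  A45: {p4}
  A56: {p7,p9}
C dims 11,6; δ0: rk 6, SNF 1^6
Ȟ^0: (11−6)−0=5 ⇒ Z^5
Ȟ^1: (6−0)−6=0 ⇒ 0
Ȟ^2: (0−0)−0=0 ⇒ 0


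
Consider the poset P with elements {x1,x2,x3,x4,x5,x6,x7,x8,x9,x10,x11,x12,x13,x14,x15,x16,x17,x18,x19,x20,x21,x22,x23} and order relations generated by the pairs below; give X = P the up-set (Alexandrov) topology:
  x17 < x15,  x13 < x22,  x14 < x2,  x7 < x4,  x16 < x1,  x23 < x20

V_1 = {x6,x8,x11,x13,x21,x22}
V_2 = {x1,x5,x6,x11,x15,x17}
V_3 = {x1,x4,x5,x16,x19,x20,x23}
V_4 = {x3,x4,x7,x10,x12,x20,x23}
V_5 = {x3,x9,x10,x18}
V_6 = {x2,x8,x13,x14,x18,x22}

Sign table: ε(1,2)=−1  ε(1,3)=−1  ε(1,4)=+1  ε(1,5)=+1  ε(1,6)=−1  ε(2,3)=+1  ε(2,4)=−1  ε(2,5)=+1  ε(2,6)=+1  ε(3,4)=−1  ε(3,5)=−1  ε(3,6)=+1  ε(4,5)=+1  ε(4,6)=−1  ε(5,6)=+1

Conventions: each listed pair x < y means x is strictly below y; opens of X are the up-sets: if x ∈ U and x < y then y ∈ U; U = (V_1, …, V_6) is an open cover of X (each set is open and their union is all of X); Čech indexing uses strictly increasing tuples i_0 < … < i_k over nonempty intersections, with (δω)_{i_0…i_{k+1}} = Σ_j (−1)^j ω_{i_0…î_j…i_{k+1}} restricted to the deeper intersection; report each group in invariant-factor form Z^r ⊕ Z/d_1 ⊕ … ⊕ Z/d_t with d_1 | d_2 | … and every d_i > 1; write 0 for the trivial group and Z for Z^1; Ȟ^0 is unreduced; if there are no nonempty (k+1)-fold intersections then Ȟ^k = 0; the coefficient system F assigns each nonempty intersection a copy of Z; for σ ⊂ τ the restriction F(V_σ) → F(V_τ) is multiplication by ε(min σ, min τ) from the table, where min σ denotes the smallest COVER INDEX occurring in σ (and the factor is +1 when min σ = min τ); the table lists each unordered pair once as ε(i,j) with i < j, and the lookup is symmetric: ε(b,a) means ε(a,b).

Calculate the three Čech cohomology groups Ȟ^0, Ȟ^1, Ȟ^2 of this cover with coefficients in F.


Ȟ^0 ≅ 0, Ȟ^1 ≅ Z/2, Ȟ^2 ≅ 0

intersection data:
  V12={x6,x11} V16={x8,x13,x22} V23={x1,x5} V34={x4,x20,x23} V45={x3,x10} V56={x18}
C dims 6,6; δ0: rk 6, SNF 1^5·2
Ȟ^0 = (6 − 6) − 0 = 0, so Ȟ^0 ≅ 0
Ȟ^1 = (6 − 0) − 6 = 0 plus torsion [2], so Ȟ^1 ≅ Z/2
Ȟ^2 = (0 − 0) − 0 = 0, so Ȟ^2 ≅ 0


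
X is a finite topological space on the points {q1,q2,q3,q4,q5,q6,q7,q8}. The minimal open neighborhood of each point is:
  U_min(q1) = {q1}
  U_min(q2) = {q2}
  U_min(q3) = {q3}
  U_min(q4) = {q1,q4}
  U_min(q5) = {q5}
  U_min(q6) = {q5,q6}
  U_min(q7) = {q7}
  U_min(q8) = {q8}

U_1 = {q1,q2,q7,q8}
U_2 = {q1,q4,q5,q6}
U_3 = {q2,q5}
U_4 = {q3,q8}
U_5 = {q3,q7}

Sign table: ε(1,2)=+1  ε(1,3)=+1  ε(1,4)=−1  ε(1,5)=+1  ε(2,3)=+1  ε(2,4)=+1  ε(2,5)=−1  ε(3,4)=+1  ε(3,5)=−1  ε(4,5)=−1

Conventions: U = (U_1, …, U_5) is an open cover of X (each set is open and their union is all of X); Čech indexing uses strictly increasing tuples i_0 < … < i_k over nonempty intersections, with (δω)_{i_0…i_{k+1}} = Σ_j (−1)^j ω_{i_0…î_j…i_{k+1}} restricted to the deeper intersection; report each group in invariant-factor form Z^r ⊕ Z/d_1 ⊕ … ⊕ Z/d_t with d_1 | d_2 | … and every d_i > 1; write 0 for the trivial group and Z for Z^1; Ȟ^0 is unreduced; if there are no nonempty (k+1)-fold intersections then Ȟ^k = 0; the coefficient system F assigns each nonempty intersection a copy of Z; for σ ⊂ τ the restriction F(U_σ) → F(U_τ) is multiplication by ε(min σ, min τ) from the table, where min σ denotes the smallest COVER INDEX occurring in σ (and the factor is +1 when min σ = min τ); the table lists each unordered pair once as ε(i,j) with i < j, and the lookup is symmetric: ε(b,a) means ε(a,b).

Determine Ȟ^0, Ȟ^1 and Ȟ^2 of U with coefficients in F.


cover nerve:
  U12={q1} U13={q2} U14={q8} U15={q7} U23={q5} U45={q3}
C dims 5,6; δ0: rk 4, SNF 1^4
Ȟ^0: (5−4)−0=1 ⇒ Z
Ȟ^1: (6−0)−4=2 ⇒ Z^2
Ȟ^2: (0−0)−0=0 ⇒ 0

Ȟ^0 = Z; Ȟ^1 = Z^2; Ȟ^2 = 0


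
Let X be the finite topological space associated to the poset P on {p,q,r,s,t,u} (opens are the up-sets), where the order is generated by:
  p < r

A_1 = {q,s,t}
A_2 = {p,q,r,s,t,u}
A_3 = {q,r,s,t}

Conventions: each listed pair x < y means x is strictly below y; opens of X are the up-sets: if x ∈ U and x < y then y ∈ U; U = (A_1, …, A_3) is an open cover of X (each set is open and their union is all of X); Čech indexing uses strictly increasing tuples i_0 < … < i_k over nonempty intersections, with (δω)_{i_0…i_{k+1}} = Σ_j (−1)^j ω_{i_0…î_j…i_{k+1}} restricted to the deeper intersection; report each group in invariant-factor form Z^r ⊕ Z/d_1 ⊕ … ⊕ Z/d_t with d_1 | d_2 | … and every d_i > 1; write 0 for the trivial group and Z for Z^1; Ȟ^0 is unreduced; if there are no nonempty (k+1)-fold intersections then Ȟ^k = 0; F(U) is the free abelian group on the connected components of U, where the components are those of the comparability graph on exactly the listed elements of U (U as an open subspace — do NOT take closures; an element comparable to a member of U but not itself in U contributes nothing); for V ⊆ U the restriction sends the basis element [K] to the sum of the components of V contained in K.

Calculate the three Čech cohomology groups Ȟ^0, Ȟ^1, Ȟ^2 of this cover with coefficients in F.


Ȟ^0 = Z^5,  Ȟ^1 = 0,  Ȟ^2 = 0

nerve simplices:
  A12={q,s,t} A13={q,s,t} A23={q,r,s,t}
  A123={q,s,t}
components per intersection:
  A1: {q} {s} {t}
  A2: {p,r} {q} {s} {t} {u}
  A3: {q} {r} {s} {t}
  A12: {q} {s} {t}
  A13: {q} {s} {t}
  A23: {q} {r} {s} {t}
  A123: {q} {s} {t}
C dims 12,10,3; δ0: rk 7, SNF 1^7; δ1: rk 3, SNF 1^3
degree 0: 12−7−0 = 5 → Ȟ^0 ≅ Z^5
degree 1: 10−3−7 = 0 → Ȟ^1 ≅ 0
degree 2: 3−0−3 = 0 → Ȟ^2 ≅ 0


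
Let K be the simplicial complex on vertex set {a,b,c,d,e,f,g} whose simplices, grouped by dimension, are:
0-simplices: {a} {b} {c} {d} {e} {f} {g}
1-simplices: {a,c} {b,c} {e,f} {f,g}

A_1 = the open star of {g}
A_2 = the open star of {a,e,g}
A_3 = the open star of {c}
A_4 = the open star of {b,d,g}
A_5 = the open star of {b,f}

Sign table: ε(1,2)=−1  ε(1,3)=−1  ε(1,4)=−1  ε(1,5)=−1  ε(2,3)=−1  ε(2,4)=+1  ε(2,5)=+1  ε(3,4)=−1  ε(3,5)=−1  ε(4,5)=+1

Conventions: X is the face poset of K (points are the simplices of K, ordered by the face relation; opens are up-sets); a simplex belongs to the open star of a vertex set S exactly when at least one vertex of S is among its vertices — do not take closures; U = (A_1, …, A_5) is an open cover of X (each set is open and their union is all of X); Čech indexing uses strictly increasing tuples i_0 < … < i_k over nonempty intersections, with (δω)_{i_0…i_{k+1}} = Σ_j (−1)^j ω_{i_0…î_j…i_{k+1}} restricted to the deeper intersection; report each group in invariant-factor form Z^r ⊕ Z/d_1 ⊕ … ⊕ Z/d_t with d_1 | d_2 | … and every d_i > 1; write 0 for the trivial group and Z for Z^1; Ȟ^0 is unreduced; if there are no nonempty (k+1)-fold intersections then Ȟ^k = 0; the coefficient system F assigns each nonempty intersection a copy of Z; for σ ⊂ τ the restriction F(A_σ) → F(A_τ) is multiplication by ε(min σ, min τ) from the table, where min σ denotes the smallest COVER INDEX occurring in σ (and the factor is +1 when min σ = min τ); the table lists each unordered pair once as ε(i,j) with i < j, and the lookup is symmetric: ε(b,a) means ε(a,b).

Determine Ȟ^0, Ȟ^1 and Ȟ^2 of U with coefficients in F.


Ȟ^0 = Z,  Ȟ^1 = Z,  Ȟ^2 = 0

cover nerve:
  A1={{g},{f,g}} A2={{a},{e},{g},{a,c},{e,f},{f,g}} A3={{c},{a,c},{b,c}} A4={{b},{d},{g},{b,c},{f,g}} A5={{b},{f},{b,c},{e,f},{f,g}}
  A12={{g},{f,g}} A14={{g},{f,g}} A15={{f,g}} A23={{a,c}} A24={{g},{f,g}} A25={{e,f},{f,g}} A34={{b,c}} A35={{b,c}} A45={{b},{b,c},{f,g}}
  A124={{g},{f,g}} A125={{f,g}} A145={{f,g}} A245={{f,g}} A345={{b,c}}
  A1245={{f,g}}
C dims 5,9,5,1; δ0: rk 4, SNF 1^4; δ1: rk 4, SNF 1^4; δ2: rk 1, SNF 1^1
Ȟ^0: (5−4)−0=1 ⇒ Z
Ȟ^1: (9−4)−4=1 ⇒ Z
Ȟ^2: (5−1)−4=0 ⇒ 0


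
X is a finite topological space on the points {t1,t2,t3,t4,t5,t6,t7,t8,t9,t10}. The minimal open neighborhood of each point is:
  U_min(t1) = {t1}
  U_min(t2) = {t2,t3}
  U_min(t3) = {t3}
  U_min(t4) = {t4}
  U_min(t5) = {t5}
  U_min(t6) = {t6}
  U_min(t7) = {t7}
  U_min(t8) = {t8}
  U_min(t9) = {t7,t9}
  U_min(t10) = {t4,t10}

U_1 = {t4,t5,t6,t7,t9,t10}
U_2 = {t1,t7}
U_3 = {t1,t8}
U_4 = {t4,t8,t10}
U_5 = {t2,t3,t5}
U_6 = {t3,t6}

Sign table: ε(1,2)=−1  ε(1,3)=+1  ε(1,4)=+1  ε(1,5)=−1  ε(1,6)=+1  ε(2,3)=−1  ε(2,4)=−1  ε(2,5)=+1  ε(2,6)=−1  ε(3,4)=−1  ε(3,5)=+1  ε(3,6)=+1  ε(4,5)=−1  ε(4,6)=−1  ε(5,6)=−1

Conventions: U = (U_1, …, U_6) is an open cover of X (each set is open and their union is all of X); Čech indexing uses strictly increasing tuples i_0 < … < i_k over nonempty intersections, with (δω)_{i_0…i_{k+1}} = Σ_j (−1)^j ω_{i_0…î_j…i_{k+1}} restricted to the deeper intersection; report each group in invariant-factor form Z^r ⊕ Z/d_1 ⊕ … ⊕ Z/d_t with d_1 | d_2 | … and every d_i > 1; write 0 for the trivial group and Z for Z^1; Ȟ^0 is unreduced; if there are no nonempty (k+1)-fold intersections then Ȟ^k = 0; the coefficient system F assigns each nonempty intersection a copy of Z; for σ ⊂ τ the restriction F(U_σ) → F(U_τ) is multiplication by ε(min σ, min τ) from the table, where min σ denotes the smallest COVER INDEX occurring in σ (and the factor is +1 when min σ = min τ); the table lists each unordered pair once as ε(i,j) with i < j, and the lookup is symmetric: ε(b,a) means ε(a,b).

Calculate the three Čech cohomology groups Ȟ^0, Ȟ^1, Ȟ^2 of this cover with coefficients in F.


nonempty intersections:
  U12={t7} U14={t4,t10} U15={t5} U16={t6} U23={t1} U34={t8} U56={t3}
C dims 6,7; δ0: rk 6, SNF 1^5·2
Ȟ^0: (6−6)−0=0 ⇒ 0
Ȟ^1: (7−0)−6=1 plus torsion [2] ⇒ Z ⊕ Z/2
Ȟ^2: (0−0)−0=0 ⇒ 0

Ȟ^0(U;F) ≅ 0,  Ȟ^1(U;F) ≅ Z ⊕ Z/2,  Ȟ^2(U;F) ≅ 0


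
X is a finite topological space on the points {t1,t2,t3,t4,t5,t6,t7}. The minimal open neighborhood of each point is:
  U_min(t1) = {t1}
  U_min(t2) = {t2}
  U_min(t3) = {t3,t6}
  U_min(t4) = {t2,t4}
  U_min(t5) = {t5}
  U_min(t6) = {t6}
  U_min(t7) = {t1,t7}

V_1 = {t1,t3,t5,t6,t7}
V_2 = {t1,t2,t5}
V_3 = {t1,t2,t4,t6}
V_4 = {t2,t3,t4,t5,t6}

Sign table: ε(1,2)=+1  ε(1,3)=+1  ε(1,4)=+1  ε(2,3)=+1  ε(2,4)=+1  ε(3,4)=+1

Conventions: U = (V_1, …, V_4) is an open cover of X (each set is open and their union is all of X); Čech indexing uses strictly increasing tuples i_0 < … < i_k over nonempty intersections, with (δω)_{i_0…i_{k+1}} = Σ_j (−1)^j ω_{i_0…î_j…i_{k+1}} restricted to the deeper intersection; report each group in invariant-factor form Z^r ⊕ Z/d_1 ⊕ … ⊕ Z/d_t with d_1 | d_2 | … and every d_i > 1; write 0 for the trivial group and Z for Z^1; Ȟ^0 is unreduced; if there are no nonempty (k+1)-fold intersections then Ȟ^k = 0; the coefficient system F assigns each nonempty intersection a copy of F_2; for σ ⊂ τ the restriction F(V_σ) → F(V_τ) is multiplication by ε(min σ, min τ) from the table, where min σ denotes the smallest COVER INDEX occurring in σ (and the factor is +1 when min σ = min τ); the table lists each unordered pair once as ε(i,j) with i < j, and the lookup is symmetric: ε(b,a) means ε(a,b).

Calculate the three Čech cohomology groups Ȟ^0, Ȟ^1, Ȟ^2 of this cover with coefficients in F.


Ȟ^0 ≅ Z/2; Ȟ^1 ≅ 0; Ȟ^2 ≅ Z/2

nonempty intersections:
  V12={t1,t5} V13={t1,t6} V14={t3,t5,t6} V23={t1,t2} V24={t2,t5} V34={t2,t4,t6}
  V123={t1} V124={t5} V134={t6} V234={t2}
C dims 4,6,4; δ0: rk_F2 3; δ1: rk_F2 3
Ȟ^0: (4−3)−0=1 ⇒ Z/2
Ȟ^1: (6−3)−3=0 ⇒ 0
Ȟ^2: (4−0)−3=1 ⇒ Z/2


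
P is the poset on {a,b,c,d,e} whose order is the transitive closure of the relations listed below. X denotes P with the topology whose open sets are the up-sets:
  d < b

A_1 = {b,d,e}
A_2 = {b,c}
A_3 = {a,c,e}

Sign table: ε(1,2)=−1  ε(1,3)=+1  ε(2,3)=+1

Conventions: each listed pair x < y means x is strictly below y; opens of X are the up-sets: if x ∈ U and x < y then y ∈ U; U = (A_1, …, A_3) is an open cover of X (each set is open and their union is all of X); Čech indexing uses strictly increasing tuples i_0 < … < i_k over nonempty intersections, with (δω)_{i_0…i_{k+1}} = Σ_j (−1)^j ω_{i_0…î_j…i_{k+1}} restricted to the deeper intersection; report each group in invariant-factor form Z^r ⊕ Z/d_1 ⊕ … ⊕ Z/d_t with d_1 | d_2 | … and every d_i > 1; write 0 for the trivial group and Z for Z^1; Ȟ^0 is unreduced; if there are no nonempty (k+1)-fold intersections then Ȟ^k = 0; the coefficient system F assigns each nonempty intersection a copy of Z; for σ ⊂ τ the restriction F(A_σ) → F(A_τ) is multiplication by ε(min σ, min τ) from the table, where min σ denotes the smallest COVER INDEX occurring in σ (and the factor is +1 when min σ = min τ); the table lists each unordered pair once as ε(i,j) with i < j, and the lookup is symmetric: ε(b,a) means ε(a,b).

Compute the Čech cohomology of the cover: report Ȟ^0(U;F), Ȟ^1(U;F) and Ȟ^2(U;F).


intersection data:
  A12={b} A13={e} A23={c}
C dims 3,3; δ0: rk 3, SNF 1^2·2
Ȟ^0 = (3 − 3) − 0 = 0, so Ȟ^0 ≅ 0
Ȟ^1 = (3 − 0) − 3 = 0 plus torsion [2], so Ȟ^1 ≅ Z/2
Ȟ^2 = (0 − 0) − 0 = 0, so Ȟ^2 ≅ 0

Ȟ^0 = 0, Ȟ^1 = Z/2, Ȟ^2 = 0


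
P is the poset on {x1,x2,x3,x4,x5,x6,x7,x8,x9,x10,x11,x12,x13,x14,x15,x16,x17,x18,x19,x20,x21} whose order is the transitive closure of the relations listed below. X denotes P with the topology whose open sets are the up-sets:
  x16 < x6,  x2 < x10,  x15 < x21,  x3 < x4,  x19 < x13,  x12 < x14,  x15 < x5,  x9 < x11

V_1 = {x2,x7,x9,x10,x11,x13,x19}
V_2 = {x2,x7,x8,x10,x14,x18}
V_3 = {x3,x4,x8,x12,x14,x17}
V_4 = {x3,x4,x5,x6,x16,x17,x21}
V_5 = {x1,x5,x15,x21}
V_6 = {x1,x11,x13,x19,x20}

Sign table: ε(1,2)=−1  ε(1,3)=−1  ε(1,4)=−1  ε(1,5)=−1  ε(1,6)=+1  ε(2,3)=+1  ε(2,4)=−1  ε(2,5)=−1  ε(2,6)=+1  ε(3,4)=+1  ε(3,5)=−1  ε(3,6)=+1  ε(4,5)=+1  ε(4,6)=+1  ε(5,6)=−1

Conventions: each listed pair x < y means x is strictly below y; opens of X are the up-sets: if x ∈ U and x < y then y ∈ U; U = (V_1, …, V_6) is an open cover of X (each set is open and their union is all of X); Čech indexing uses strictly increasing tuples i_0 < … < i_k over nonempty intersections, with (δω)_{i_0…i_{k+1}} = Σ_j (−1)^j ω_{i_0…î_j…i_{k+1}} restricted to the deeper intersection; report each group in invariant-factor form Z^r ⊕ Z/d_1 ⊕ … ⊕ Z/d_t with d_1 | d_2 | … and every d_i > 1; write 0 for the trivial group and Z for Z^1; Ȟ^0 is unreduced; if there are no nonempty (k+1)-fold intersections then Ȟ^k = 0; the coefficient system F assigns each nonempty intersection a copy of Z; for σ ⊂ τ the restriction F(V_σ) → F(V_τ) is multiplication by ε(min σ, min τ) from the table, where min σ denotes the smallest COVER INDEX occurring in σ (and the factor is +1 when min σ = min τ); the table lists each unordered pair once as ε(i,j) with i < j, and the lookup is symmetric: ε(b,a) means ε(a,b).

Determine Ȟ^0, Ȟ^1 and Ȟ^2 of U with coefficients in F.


nerve simplices:
  V12={x2,x7,x10} V16={x11,x13,x19} V23={x8,x14} V34={x3,x4,x17} V45={x5,x21} V56={x1}
C dims 6,6; δ0: rk 5, SNF 1^5
degree 0: 6−5−0 = 1 → Ȟ^0 ≅ Z
degree 1: 6−0−5 = 1 → Ȟ^1 ≅ Z
degree 2: 0−0−0 = 0 → Ȟ^2 ≅ 0

Ȟ^0(U;F) ≅ Z, Ȟ^1(U;F) ≅ Z, Ȟ^2(U;F) ≅ 0


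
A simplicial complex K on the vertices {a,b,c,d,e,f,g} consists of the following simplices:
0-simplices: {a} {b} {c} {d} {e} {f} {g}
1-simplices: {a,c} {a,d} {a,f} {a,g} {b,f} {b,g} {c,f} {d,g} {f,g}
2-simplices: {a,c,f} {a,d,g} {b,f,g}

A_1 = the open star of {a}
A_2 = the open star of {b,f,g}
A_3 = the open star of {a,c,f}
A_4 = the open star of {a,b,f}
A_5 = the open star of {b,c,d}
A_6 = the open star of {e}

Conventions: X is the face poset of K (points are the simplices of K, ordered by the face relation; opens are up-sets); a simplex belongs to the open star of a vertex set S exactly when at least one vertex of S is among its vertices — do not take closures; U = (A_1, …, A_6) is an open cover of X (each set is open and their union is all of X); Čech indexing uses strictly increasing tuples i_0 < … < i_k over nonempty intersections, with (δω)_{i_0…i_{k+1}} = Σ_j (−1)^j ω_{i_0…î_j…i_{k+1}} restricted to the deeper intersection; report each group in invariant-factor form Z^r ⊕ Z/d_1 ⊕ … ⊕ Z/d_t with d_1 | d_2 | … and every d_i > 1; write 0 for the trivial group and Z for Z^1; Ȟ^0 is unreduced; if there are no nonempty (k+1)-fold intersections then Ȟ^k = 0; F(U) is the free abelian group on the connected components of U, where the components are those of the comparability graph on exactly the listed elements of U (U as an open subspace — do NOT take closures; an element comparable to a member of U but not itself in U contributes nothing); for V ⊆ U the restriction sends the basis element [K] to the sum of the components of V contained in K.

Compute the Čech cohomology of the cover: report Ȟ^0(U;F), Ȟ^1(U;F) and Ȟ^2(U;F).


intersection data:
  A1={{a},{a,c},{a,d},{a,f},{a,g},{a,c,f},{a,d,g}} A2={{b},{f},{g},{a,f},{a,g},{b,f},{b,g},{c,f},{d,g},{f,g},{a,c,f},{a,d,g},{b,f,g}} A3={{a},{c},{f},{a,c},{a,d},{a,f},{a,g},{b,f},{c,f},{f,g},{a,c,f},{a,d,g},{b,f,g}} A4={{a},{b},{f},{a,c},{a,d},{a,f},{a,g},{b,f},{b,g},{c,f},{f,g},{a,c,f},{a,d,g},{b,f,g}} A5={{b},{c},{d},{a,c},{a,d},{b,f},{b,g},{c,f},{d,g},{a,c,f},{a,d,g},{b,f,g}} A6={{e}}
  A12={{a,f},{a,g},{a,c,f},{a,d,g}} A13={{a},{a,c},{a,d},{a,f},{a,g},{a,c,f},{a,d,g}} A14={{a},{a,c},{a,d},{a,f},{a,g},{a,c,f},{a,d,g}} A15={{a,c},{a,d},{a,c,f},{a,d,g}} A23={{f},{a,f},{a,g},{b,f},{c,f},{f,g},{a,c,f},{a,d,g},{b,f,g}} A24={{b},{f},{a,f},{a,g},{b,f},{b,g},{c,f},{f,g},{a,c,f},{a,d,g},{b,f,g}} A25={{b},{b,f},{b,g},{c,f},{d,g},{a,c,f},{a,d,g},{b,f,g}} A34={{a},{f},{a,c},{a,d},{a,f},{a,g},{b,f},{c,f},{f,g},{a,c,f},{a,d,g},{b,f,g}} A35={{c},{a,c},{a,d},{b,f},{c,f},{a,c,f},{a,d,g},{b,f,g}} A45={{b},{a,c},{a,d},{b,f},{b,g},{c,f},{a,c,f},{a,d,g},{b,f,g}}
  A123={{a,f},{a,g},{a,c,f},{a,d,g}} A124={{a,f},{a,g},{a,c,f},{a,d,g}} A125={{a,c,f},{a,d,g}} A134={{a},{a,c},{a,d},{a,f},{a,g},{a,c,f},{a,d,g}} A135={{a,c},{a,d},{a,c,f},{a,d,g}} A145={{a,c},{a,d},{a,c,f},{a,d,g}} A234={{f},{a,f},{a,g},{b,f},{c,f},{f,g},{a,c,f},{a,d,g},{b,f,g}} A235={{b,f},{c,f},{a,c,f},{a,d,g},{b,f,g}} A245={{b},{b,f},{b,g},{c,f},{a,c,f},{a,d,g},{b,f,g}} A345={{a,c},{a,d},{b,f},{c,f},{a,c,f},{a,d,g},{b,f,g}}
  A1234={{a,f},{a,g},{a,c,f},{a,d,g}} A1235={{a,c,f},{a,d,g}} A1245={{a,c,f},{a,d,g}} A1345={{a,c},{a,d},{a,c,f},{a,d,g}} A2345={{b,f},{c,f},{a,c,f},{a,d,g},{b,f,g}}
  A12345={{a,c,f},{a,d,g}}
components per intersection:
  A1: {{a},{a,c},{a,d},{a,f},{a,g},{a,c,f},{a,d,g}}
  A2: {{b},{f},{g},{a,f},{a,g},{b,f},{b,g},{c,f},{d,g},{f,g},{a,c,f},{a,d,g},{b,f,g}}
  A3: {{a},{c},{f},{a,c},{a,d},{a,f},{a,g},{b,f},{c,f},{f,g},{a,c,f},{a,d,g},{b,f,g}}
  A4: {{a},{b},{f},{a,c},{a,d},{a,f},{a,g},{b,f},{b,g},{c,f},{f,g},{a,c,f},{a,d,g},{b,f,g}}
  A5: {{b},{b,f},{b,g},{b,f,g}} {{c},{a,c},{c,f},{a,c,f}} {{d},{a,d},{d,g},{a,d,g}}
  A6: {{e}}
  A12: {{a,f},{a,c,f}} {{a,g},{a,d,g}}
  A13: {{a},{a,c},{a,d},{a,f},{a,g},{a,c,f},{a,d,g}}
  A14: {{a},{a,c},{a,d},{a,f},{a,g},{a,c,f},{a,d,g}}
  A15: {{a,c},{a,c,f}} {{a,d},{a,d,g}}
  A23: {{f},{a,f},{b,f},{c,f},{f,g},{a,c,f},{b,f,g}} {{a,g},{a,d,g}}
  A24: {{b},{f},{a,f},{b,f},{b,g},{c,f},{f,g},{a,c,f},{b,f,g}} {{a,g},{a,d,g}}
  A25: {{b},{b,f},{b,g},{b,f,g}} {{c,f},{a,c,f}} {{d,g},{a,d,g}}
  A34: {{a},{f},{a,c},{a,d},{a,f},{a,g},{b,f},{c,f},{f,g},{a,c,f},{a,d,g},{b,f,g}}
  A35: {{c},{a,c},{c,f},{a,c,f}} {{a,d},{a,d,g}} {{b,f},{b,f,g}}
  A45: {{b},{b,f},{b,g},{b,f,g}} {{a,c},{c,f},{a,c,f}} {{a,d},{a,d,g}}
  A123: {{a,f},{a,c,f}} {{a,g},{a,d,g}}
  A124: {{a,f},{a,c,f}} {{a,g},{a,d,g}}
  A125: {{a,c,f}} {{a,d,g}}
  A134: {{a},{a,c},{a,d},{a,f},{a,g},{a,c,f},{a,d,g}}
  A135: {{a,c},{a,c,f}} {{a,d},{a,d,g}}
  A145: {{a,c},{a,c,f}} {{a,d},{a,d,g}}
  A234: {{f},{a,f},{b,f},{c,f},{f,g},{a,c,f},{b,f,g}} {{a,g},{a,d,g}}
  A235: {{b,f},{b,f,g}} {{c,f},{a,c,f}} {{a,d,g}}
  A245: {{b},{b,f},{b,g},{b,f,g}} {{c,f},{a,c,f}} {{a,d,g}}
  A345: {{a,c},{c,f},{a,c,f}} {{a,d},{a,d,g}} {{b,f},{b,f,g}}
  A1234: {{a,f},{a,c,f}} {{a,g},{a,d,g}}
  A1235: {{a,c,f}} {{a,d,g}}
  A1245: {{a,c,f}} {{a,d,g}}
  A1345: {{a,c},{a,c,f}} {{a,d},{a,d,g}}
  A2345: {{b,f},{b,f,g}} {{c,f},{a,c,f}} {{a,d,g}}
  A12345: {{a,c,f}} {{a,d,g}}
C dims 8,20,22,11; δ0: rk 6, SNF 1^6; δ1: rk 13, SNF 1^13; δ2: rk 9, SNF 1^9
Ȟ^0 = (8 − 6) − 0 = 2, so Ȟ^0 ≅ Z^2
Ȟ^1 = (20 − 13) − 6 = 1, so Ȟ^1 ≅ Z
Ȟ^2 = (22 − 9) − 13 = 0, so Ȟ^2 ≅ 0

Ȟ^0 ≅ Z^2; Ȟ^1 ≅ Z; Ȟ^2 ≅ 0


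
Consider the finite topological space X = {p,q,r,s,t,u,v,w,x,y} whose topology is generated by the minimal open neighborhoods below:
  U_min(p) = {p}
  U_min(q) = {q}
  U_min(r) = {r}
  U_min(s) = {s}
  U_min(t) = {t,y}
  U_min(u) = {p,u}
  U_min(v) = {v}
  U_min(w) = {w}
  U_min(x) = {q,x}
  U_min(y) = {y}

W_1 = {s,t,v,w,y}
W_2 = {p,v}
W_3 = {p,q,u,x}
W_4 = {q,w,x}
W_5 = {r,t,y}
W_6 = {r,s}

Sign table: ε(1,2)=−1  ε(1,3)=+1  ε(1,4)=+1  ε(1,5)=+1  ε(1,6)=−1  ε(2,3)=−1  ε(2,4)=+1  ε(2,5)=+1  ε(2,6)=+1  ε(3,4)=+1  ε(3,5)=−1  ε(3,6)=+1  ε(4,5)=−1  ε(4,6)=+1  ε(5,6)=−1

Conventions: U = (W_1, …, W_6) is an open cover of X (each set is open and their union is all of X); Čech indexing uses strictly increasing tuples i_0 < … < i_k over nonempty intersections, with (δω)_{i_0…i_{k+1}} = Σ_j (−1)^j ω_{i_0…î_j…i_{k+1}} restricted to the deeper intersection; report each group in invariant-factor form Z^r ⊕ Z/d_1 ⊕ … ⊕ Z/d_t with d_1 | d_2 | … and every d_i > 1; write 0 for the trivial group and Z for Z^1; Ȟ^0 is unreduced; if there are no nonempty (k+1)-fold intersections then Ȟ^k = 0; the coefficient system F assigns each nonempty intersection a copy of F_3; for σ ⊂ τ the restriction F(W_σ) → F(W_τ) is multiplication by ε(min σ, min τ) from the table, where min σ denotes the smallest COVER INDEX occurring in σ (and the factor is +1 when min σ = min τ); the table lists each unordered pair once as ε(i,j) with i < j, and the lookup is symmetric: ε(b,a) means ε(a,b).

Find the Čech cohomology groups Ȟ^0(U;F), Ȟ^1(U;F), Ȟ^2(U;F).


cover nerve:
  W12={v} W14={w} W15={t,y} W16={s} W23={p} W34={q,x} W56={r}
C dims 6,7; δ0: rk_F3 5
Ȟ^0: (6−5)−0=1 ⇒ Z/3
Ȟ^1: (7−0)−5=2 ⇒ Z/3 ⊕ Z/3
Ȟ^2: (0−0)−0=0 ⇒ 0

Ȟ^0 = Z/3,  Ȟ^1 = Z/3 ⊕ Z/3,  Ȟ^2 = 0


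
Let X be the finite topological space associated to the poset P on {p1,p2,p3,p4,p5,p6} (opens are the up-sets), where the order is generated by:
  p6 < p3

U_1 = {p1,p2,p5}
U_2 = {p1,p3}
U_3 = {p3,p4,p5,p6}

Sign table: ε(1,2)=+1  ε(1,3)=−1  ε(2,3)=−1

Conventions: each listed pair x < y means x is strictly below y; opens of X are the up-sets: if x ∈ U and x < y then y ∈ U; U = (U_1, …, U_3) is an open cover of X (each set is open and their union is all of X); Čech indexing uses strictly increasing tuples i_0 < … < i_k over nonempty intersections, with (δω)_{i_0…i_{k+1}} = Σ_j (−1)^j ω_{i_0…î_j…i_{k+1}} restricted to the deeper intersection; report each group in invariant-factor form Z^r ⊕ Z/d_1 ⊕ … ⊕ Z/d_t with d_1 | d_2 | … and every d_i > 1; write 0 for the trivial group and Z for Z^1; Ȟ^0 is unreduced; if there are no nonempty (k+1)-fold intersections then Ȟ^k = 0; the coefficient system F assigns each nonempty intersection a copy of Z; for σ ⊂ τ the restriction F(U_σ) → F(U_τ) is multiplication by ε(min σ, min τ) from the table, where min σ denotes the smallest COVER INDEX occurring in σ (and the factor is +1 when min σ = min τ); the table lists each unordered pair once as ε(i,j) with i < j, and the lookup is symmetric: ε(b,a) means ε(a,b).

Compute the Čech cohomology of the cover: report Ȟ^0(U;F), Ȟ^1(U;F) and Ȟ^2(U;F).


nerve of the cover:
  U12={p1} U13={p5} U23={p3}
C dims 3,3; δ0: rk 2, SNF 1^2
Ȟ^0 = (3 − 2) − 0 = 1, so Ȟ^0 ≅ Z
Ȟ^1 = (3 − 0) − 2 = 1, so Ȟ^1 ≅ Z
Ȟ^2 = (0 − 0) − 0 = 0, so Ȟ^2 ≅ 0

Ȟ^0 = Z,  Ȟ^1 = Z,  Ȟ^2 = 0


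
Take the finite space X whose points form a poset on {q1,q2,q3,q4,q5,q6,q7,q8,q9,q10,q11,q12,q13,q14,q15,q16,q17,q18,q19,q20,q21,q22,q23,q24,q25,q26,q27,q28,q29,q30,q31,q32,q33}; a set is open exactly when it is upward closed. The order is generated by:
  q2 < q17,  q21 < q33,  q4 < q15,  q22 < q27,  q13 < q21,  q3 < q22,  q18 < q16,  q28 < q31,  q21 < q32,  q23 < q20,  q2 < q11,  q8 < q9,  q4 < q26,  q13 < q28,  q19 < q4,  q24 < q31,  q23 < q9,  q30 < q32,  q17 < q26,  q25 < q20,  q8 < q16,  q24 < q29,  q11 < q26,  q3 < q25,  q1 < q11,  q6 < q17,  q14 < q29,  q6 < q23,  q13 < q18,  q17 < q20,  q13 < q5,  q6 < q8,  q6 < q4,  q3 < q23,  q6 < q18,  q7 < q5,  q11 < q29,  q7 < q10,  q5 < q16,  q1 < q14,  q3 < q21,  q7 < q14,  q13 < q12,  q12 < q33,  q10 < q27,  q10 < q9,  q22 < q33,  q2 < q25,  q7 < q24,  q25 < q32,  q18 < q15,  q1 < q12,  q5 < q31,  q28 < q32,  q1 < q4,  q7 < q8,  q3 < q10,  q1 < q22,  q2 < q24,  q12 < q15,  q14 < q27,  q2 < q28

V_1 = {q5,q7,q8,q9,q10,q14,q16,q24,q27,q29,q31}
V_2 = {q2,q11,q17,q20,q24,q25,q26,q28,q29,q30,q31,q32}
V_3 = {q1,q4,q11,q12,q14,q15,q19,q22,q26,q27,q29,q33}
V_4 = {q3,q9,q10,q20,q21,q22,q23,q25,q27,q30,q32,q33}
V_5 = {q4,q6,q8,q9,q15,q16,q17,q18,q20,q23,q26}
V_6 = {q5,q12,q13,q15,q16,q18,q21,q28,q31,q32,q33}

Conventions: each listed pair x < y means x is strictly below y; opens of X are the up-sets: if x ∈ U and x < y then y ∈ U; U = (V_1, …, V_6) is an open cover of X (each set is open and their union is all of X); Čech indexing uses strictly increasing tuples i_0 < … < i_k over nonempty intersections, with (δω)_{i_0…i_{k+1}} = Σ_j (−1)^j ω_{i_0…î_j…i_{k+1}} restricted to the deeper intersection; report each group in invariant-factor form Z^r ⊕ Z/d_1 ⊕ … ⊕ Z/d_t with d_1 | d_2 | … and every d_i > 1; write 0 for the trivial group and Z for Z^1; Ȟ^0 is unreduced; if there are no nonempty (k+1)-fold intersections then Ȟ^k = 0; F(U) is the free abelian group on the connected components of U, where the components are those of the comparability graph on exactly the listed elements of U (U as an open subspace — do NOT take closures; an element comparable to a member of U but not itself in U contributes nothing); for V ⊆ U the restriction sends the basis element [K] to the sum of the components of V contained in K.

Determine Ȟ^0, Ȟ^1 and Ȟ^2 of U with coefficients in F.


Ȟ^0 ≅ Z, Ȟ^1 ≅ 0 and Ȟ^2 ≅ Z/2

cover nerve:
  V12={q24,q29,q31} V13={q14,q27,q29} V14={q9,q10,q27} V15={q8,q9,q16} V16={q5,q16,q31} V23={q11,q26,q29} V24={q20,q25,q30,q32} V25={q17,q20,q26} V26={q28,q31,q32} V34={q22,q27,q33} V35={q4,q15,q26} V36={q12,q15,q33} V45={q9,q20,q23} V46={q21,q32,q33} V56={q15,q16,q18}
  V123={q29} V126={q31} V134={q27} V145={q9} V156={q16} V235={q26} V245={q20} V246={q32} V346={q33} V356={q15}
components per intersection:
  V1: {q5,q7,q8,q9,q10,q14,q16,q24,q27,q29,q31}
  V2: {q2,q11,q17,q20,q24,q25,q26,q28,q29,q30,q31,q32}
  V3: {q1,q4,q11,q12,q14,q15,q19,q22,q26,q27,q29,q33}
  V4: {q3,q9,q10,q20,q21,q22,q23,q25,q27,q30,q32,q33}
  V5: {q4,q6,q8,q9,q15,q16,q17,q18,q20,q23,q26}
  V6: {q5,q12,q13,q15,q16,q18,q21,q28,q31,q32,q33}
  V12: {q24,q29,q31}
  V13: {q14,q27,q29}
  V14: {q9,q10,q27}
  V15: {q8,q9,q16}
  V16: {q5,q16,q31}
  V23: {q11,q26,q29}
  V24: {q20,q25,q30,q32}
  V25: {q17,q20,q26}
  V26: {q28,q31,q32}
  V34: {q22,q27,q33}
  V35: {q4,q15,q26}
  V36: {q12,q15,q33}
  V45: {q9,q20,q23}
  V46: {q21,q32,q33}
  V56: {q15,q16,q18}
  V123: {q29}
  V126: {q31}
  V134: {q27}
  V145: {q9}
  V156: {q16}
  V235: {q26}
  V245: {q20}
  V246: {q32}
  V346: {q33}
  V356: {q15}
C dims 6,15,10; δ0: rk 5, SNF 1^5; δ1: rk 10, SNF 1^9·2
Ȟ^0: (6−5)−0=1 ⇒ Z
Ȟ^1: (15−10)−5=0 ⇒ 0
Ȟ^2: (10−0)−10=0 plus torsion [2] ⇒ Z/2


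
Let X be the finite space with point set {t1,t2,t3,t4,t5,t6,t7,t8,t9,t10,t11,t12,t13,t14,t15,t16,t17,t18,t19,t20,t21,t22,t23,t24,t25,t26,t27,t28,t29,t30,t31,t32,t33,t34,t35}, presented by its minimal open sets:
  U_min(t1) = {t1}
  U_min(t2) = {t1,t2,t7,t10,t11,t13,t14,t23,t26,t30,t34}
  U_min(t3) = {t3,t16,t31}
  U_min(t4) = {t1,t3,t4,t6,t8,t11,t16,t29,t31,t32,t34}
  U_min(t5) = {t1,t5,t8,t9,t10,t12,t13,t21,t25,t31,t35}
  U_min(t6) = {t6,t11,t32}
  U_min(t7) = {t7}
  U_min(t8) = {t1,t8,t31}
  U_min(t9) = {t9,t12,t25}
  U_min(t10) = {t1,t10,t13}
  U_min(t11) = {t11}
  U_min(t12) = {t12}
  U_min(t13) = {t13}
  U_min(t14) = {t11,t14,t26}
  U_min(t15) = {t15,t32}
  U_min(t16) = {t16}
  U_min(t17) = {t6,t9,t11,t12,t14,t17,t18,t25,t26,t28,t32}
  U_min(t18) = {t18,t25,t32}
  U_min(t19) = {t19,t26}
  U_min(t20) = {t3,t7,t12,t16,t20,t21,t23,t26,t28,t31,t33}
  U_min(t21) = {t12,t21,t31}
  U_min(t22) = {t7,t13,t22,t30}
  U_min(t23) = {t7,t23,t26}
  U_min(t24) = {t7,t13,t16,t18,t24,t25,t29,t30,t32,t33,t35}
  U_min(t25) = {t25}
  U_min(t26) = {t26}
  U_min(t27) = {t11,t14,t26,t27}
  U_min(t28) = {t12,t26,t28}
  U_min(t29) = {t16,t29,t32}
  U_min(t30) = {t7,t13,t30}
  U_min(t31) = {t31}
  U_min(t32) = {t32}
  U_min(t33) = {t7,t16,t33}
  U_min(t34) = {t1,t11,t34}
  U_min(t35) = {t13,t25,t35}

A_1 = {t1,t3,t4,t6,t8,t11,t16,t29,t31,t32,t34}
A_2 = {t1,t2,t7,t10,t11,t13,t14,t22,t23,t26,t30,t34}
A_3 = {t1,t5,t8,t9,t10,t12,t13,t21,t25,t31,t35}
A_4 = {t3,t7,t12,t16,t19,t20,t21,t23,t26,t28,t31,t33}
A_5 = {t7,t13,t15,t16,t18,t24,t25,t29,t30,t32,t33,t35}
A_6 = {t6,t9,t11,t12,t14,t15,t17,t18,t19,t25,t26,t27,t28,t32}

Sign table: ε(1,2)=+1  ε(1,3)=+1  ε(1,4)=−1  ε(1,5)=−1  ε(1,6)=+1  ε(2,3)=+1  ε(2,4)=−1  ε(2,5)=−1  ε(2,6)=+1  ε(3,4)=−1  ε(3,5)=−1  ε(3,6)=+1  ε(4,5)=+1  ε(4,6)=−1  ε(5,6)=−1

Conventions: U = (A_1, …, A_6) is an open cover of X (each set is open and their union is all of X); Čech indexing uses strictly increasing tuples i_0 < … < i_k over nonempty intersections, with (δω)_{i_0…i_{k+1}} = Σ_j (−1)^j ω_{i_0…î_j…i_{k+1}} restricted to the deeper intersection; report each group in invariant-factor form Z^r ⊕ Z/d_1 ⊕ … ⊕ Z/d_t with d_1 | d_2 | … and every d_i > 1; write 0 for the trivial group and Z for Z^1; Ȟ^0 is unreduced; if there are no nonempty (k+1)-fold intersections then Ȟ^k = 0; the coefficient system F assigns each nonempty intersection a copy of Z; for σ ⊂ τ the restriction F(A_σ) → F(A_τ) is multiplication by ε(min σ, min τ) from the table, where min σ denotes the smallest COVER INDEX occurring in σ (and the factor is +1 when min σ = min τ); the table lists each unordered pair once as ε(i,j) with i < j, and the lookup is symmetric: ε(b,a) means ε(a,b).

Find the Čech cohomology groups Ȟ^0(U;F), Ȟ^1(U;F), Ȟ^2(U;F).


nonempty intersections:
  A12={t1,t11,t34} A13={t1,t8,t31} A14={t3,t16,t31} A15={t16,t29,t32} A16={t6,t11,t32} A23={t1,t10,t13} A24={t7,t23,t26} A25={t7,t13,t30} A26={t11,t14,t26} A34={t12,t21,t31} A35={t13,t25,t35} A36={t9,t12,t25} A45={t7,t16,t33} A46={t12,t19,t26,t28} A56={t15,t18,t25,t32}
  A123={t1} A126={t11} A134={t31} A145={t16} A156={t32} A235={t13} A245={t7} A246={t26} A346={t12} A356={t25}
C dims 6,15,10; δ0: rk 5, SNF 1^5; δ1: rk 10, SNF 1^9·2
Ȟ^0: (6−5)−0=1 ⇒ Z
Ȟ^1: (15−10)−5=0 ⇒ 0
Ȟ^2: (10−0)−10=0 plus torsion [2] ⇒ Z/2

Ȟ^0(U;F) ≅ Z, Ȟ^1(U;F) ≅ 0 and Ȟ^2(U;F) ≅ Z/2


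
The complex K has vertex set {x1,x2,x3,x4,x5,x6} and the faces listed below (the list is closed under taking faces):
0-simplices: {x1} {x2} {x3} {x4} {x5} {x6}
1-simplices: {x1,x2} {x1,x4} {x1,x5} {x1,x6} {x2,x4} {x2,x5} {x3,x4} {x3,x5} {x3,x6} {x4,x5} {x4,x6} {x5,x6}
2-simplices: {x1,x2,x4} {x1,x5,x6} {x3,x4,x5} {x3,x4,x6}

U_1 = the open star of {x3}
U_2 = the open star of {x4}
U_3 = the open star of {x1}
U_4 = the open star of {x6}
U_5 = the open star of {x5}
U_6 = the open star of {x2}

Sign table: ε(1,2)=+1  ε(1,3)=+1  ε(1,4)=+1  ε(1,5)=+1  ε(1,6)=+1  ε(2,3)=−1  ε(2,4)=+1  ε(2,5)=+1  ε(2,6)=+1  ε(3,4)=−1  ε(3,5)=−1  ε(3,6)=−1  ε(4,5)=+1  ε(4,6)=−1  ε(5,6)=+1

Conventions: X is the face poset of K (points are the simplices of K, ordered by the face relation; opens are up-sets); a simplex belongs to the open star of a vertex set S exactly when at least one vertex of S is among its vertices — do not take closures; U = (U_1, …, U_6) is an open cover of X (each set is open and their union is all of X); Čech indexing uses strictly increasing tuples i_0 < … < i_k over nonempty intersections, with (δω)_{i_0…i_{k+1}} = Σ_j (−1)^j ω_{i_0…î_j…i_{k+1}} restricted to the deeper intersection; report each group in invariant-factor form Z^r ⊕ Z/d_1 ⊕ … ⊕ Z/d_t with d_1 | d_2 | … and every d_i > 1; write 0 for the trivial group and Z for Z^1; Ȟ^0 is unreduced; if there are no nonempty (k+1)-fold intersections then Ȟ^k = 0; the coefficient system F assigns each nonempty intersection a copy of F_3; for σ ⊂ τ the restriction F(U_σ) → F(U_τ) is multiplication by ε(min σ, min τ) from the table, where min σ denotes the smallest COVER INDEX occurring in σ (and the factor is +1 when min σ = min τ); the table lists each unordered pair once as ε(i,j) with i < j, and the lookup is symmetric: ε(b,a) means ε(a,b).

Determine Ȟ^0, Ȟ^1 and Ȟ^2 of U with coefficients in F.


nerve of the cover:
  U1={{x3},{x3,x4},{x3,x5},{x3,x6},{x3,x4,x5},{x3,x4,x6}} U2={{x4},{x1,x4},{x2,x4},{x3,x4},{x4,x5},{x4,x6},{x1,x2,x4},{x3,x4,x5},{x3,x4,x6}} U3={{x1},{x1,x2},{x1,x4},{x1,x5},{x1,x6},{x1,x2,x4},{x1,x5,x6}} U4={{x6},{x1,x6},{x3,x6},{x4,x6},{x5,x6},{x1,x5,x6},{x3,x4,x6}} U5={{x5},{x1,x5},{x2,x5},{x3,x5},{x4,x5},{x5,x6},{x1,x5,x6},{x3,x4,x5}} U6={{x2},{x1,x2},{x2,x4},{x2,x5},{x1,x2,x4}}
  U12={{x3,x4},{x3,x4,x5},{x3,x4,x6}} U14={{x3,x6},{x3,x4,x6}} U15={{x3,x5},{x3,x4,x5}} U23={{x1,x4},{x1,x2,x4}} U24={{x4,x6},{x3,x4,x6}} U25={{x4,x5},{x3,x4,x5}} U26={{x2,x4},{x1,x2,x4}} U34={{x1,x6},{x1,x5,x6}} U35={{x1,x5},{x1,x5,x6}} U36={{x1,x2},{x1,x2,x4}} U45={{x5,x6},{x1,x5,x6}} U56={{x2,x5}}
  U124={{x3,x4,x6}} U125={{x3,x4,x5}} U236={{x1,x2,x4}} U345={{x1,x5,x6}}
C dims 6,12,4; δ0: rk_F3 5; δ1: rk_F3 4
Ȟ^0 = (6 − 5) − 0 = 1, so Ȟ^0 ≅ Z/3
Ȟ^1 = (12 − 4) − 5 = 3, so Ȟ^1 ≅ Z/3 ⊕ Z/3 ⊕ Z/3
Ȟ^2 = (4 − 0) − 4 = 0, so Ȟ^2 ≅ 0

Ȟ^0(U;F) ≅ Z/3, Ȟ^1(U;F) ≅ Z/3 ⊕ Z/3 ⊕ Z/3, Ȟ^2(U;F) ≅ 0


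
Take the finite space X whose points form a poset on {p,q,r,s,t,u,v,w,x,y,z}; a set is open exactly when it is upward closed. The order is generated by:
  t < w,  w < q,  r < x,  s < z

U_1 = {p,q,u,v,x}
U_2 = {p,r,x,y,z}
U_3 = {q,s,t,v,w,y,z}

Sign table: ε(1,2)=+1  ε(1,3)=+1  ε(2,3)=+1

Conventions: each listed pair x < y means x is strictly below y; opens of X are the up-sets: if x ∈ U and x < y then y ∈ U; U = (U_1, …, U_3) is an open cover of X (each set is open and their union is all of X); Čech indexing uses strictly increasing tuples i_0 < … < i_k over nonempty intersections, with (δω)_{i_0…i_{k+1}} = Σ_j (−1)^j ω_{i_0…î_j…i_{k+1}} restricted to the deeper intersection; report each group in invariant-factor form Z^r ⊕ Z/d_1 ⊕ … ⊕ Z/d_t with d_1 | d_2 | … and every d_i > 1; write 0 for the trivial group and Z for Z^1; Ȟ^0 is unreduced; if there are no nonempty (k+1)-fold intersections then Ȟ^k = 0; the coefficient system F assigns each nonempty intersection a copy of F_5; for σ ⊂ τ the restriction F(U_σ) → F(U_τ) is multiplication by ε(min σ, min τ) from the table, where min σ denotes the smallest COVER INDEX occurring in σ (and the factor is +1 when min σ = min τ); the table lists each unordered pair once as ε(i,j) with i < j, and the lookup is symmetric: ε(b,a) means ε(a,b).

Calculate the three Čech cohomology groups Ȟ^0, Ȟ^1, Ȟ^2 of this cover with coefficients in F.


Ȟ^0 = Z/5; Ȟ^1 = Z/5; Ȟ^2 = 0

nonempty overlaps:
  U12={p,x} U13={q,v} U23={y,z}
C dims 3,3; δ0: rk_F5 2
degree 0: 3−2−0 = 1 → Ȟ^0 ≅ Z/5
degree 1: 3−0−2 = 1 → Ȟ^1 ≅ Z/5
degree 2: 0−0−0 = 0 → Ȟ^2 ≅ 0


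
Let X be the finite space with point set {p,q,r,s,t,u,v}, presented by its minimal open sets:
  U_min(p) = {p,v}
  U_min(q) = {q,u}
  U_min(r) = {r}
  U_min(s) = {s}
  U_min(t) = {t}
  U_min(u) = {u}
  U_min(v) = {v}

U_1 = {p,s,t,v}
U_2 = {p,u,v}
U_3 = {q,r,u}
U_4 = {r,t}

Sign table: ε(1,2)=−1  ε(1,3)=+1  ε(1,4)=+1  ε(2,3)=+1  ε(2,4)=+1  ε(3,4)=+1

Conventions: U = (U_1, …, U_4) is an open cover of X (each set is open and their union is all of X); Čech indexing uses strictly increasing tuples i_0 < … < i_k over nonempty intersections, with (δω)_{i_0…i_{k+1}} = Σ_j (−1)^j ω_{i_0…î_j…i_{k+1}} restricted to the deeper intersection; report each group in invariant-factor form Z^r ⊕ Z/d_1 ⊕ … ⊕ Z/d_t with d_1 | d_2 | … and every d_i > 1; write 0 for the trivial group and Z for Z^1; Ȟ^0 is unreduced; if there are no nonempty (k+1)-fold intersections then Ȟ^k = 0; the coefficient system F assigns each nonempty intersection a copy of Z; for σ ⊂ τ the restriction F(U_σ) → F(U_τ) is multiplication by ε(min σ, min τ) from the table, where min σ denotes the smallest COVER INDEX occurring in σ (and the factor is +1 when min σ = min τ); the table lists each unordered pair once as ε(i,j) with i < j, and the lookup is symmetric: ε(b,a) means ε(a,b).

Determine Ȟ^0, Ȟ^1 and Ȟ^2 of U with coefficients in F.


Ȟ^0 ≅ 0,  Ȟ^1 ≅ Z/2,  Ȟ^2 ≅ 0

intersection data:
  U12={p,v} U14={t} U23={u} U34={r}
C dims 4,4; δ0: rk 4, SNF 1^3·2
Ȟ^0 = (4 − 4) − 0 = 0, so Ȟ^0 ≅ 0
Ȟ^1 = (4 − 0) − 4 = 0 plus torsion [2], so Ȟ^1 ≅ Z/2
Ȟ^2 = (0 − 0) − 0 = 0, so Ȟ^2 ≅ 0
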